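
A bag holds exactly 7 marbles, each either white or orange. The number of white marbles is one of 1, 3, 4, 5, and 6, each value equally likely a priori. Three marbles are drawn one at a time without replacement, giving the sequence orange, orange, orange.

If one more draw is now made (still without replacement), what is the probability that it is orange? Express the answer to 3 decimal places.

0.640

Compute the likelihood of the observed sequence for each case: P(data | r = 1) = (6/7)(5/6)(4/5) = 4/7; P(data | r = 3) = (4/7)(3/6)(2/5) = 4/35; P(data | r = 4) = (3/7)(2/6)(1/5) = 1/35; P(data | r = 5) = (2/7)(1/6)(0/5) = 0; P(data | r = 6) = (1/7)(0/6) = 0.
The prior-weighted likelihoods are 1/5 · 4/7 = 4/35, 1/5 · 4/35 = 4/175, 1/5 · 1/35 = 1/175, 1/5 · 0 = 0, 1/5 · 0 = 0; summing to 1/7.
Dividing through by the total gives posterior P(r = 1 | data) = 4/5, P(r = 3 | data) = 4/25, P(r = 4 | data) = 1/25, P(r = 5 | data) = 0, P(r = 6 | data) = 0.
The predictive probability is P(orange next | data) = (3/4)(4/5) + (1/4)(4/25) + (0)(1/25) = 16/25.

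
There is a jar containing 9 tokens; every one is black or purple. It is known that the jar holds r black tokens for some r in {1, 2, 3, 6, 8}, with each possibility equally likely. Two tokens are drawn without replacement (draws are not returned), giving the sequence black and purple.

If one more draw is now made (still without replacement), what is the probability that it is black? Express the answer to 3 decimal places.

0.424

Compute the likelihood of the observed sequence for each case: P(data | r = 1) = (1/9)(8/8) = 1/9; P(data | r = 2) = (2/9)(7/8) = 7/36; P(data | r = 3) = (3/9)(6/8) = 1/4; P(data | r = 6) = (6/9)(3/8) = 1/4; P(data | r = 8) = (8/9)(1/8) = 1/9.
Weighting by the prior gives 1/5 · 1/9 = 1/45, 1/5 · 7/36 = 7/180, 1/5 · 1/4 = 1/20, 1/5 · 1/4 = 1/20, 1/5 · 1/9 = 1/45; these sum to 11/60.
Dividing through by the total gives posterior P(r = 1 | data) = 4/33, P(r = 2 | data) = 7/33, P(r = 3 | data) = 3/11, P(r = 6 | data) = 3/11, P(r = 8 | data) = 4/33.
So P(black next | data) = Σ P(black next | H) P(H | data) = (0)(4/33) + (1/7)(7/33) + (2/7)(3/11) + (5/7)(3/11) + (1)(4/33) = 14/33.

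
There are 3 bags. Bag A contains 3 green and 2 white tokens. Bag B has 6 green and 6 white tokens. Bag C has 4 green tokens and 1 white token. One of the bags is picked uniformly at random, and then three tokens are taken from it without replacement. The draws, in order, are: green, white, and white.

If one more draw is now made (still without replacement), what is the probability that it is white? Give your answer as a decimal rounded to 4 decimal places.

0.2564

Compute the likelihood of the observed sequence for each case: P(data | bag A) = (3/5)(2/4)(1/3) = 1/10; P(data | bag B) = (6/12)(6/11)(5/10) = 3/22; P(data | bag C) = (4/5)(1/4)(0/3) = 0.
Weighting by the prior gives 1/3 · 1/10 = 1/30, 1/3 · 3/22 = 1/22, 1/3 · 0 = 0; these sum to 13/165.
Dividing through by the total gives posterior P(bag A | data) = 11/26, P(bag B | data) = 15/26, P(bag C | data) = 0.
Averaging over the posterior, P(white next | data) = (0)(11/26) + (4/9)(15/26) = 10/39.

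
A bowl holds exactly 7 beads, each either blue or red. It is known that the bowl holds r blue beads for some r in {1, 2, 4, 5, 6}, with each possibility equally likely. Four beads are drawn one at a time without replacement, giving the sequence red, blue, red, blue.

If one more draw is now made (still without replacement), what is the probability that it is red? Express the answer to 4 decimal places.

0.4211

For each hypothesis, P(data | H) works out to: P(data | r = 1) = (6/7)(1/6)(5/5)(0/4) = 0; P(data | r = 2) = (5/7)(2/6)(4/5)(1/4) = 1/21; P(data | r = 4) = (3/7)(4/6)(2/5)(3/4) = 3/35; P(data | r = 5) = (2/7)(5/6)(1/5)(4/4) = 1/21; P(data | r = 6) = (1/7)(6/6)(0/5) = 0.
Multiplying each by its prior: 1/5 · 0 = 0, 1/5 · 1/21 = 1/105, 1/5 · 3/35 = 3/175, 1/5 · 1/21 = 1/105, 1/5 · 0 = 0; summing to 19/525.
Dividing through by the total gives posterior P(r = 1 | data) = 0, P(r = 2 | data) = 5/19, P(r = 4 | data) = 9/19, P(r = 5 | data) = 5/19, P(r = 6 | data) = 0.
So P(red next | data) = Σ P(red next | H) P(H | data) = (1)(5/19) + (1/3)(9/19) + (0)(5/19) = 8/19.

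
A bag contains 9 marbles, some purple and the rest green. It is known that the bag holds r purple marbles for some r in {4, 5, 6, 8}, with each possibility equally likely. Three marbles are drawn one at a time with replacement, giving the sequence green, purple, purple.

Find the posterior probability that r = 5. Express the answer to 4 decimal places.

Compute the likelihood of the observed sequence for each case: P(data | r = 4) = (5/9)(4/9)(4/9) = 80/729; P(data | r = 5) = (4/9)(5/9)(5/9) = 100/729; P(data | r = 6) = (3/9)(6/9)(6/9) = 4/27; P(data | r = 8) = (1/9)(8/9)(8/9) = 64/729.
The prior-weighted likelihoods are 1/4 · 80/729 = 20/729, 1/4 · 100/729 = 25/729, 1/4 · 4/27 = 1/27, 1/4 · 64/729 = 16/729; these sum to 88/729.
Hence P(r = 5 | data) = (25/729) / (88/729) = 25/88.

0.2841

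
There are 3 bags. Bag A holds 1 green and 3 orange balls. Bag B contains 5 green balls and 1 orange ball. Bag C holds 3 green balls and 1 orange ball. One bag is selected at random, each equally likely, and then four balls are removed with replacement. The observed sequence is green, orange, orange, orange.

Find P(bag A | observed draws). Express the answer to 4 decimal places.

For each hypothesis, P(data | H) works out to: P(data | bag A) = (1/4)(3/4)(3/4)(3/4) = 0.10547; P(data | bag B) = (5/6)(1/6)(1/6)(1/6) = 0.003858; P(data | bag C) = (3/4)(1/4)(1/4)(1/4) = 0.011719.
The prior-weighted likelihoods are 1/3 · 0.10547 = 0.035156, 1/3 · 0.003858 = 0.001286, 1/3 · 0.011719 = 0.0039062; these sum to 0.040349.
By Bayes' rule, P(bag A | data) = (0.035156) / (0.040349) = 0.87131.

0.8713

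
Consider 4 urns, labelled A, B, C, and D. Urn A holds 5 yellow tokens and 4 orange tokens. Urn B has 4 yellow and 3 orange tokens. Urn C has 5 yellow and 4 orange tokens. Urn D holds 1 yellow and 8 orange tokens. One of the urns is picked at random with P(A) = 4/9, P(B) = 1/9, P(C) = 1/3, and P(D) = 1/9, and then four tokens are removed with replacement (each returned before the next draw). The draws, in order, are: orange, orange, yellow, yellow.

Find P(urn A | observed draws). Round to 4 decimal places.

The likelihood of the observed sequence under each hypothesis: P(data | urn A) = (4/9)(4/9)(5/9)(5/9) = 0.060966; P(data | urn B) = (3/7)(3/7)(4/7)(4/7) = 0.059975; P(data | urn C) = (4/9)(4/9)(5/9)(5/9) = 0.060966; P(data | urn D) = (8/9)(8/9)(1/9)(1/9) = 0.0097546.
Multiplying each by its prior: 4/9 · 0.060966 = 0.027096, 1/9 · 0.059975 = 0.0066639, 1/3 · 0.060966 = 0.020322, 1/9 · 0.0097546 = 0.0010838; these sum to 0.055166.
By Bayes' rule, P(urn A | data) = (0.027096) / (0.055166) = 0.49117.

0.4912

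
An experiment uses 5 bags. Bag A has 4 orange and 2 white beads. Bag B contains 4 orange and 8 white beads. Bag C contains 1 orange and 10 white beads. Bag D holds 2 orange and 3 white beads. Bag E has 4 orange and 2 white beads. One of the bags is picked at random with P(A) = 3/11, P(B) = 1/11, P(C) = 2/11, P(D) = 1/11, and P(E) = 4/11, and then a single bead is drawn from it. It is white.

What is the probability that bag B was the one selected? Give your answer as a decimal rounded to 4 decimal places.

0.1230

The likelihood of this draw under each hypothesis: P(data | bag A) = (2/6) = 1/3; P(data | bag B) = (8/12) = 2/3; P(data | bag C) = (10/11) = 10/11; P(data | bag D) = (3/5) = 3/5; P(data | bag E) = (2/6) = 1/3.
Weighting by the prior gives 3/11 · 1/3 = 1/11, 1/11 · 2/3 = 2/33, 2/11 · 10/11 = 20/121, 1/11 · 3/5 = 3/55, 4/11 · 1/3 = 4/33; with total 298/605.
By Bayes' rule, P(bag B | data) = (2/33) / (298/605) = 55/447.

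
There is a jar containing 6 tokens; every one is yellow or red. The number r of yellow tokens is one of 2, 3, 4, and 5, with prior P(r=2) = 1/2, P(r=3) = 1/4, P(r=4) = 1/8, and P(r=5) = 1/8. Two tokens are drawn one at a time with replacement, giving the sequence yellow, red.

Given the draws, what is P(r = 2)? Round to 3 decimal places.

Under each hypothesis, the probability of the observed sequence is: P(data | r = 2) = (2/6)(4/6) = 2/9; P(data | r = 3) = (3/6)(3/6) = 1/4; P(data | r = 4) = (4/6)(2/6) = 2/9; P(data | r = 5) = (5/6)(1/6) = 5/36.
Multiplying each by its prior: 1/2 · 2/9 = 1/9, 1/4 · 1/4 = 1/16, 1/8 · 2/9 = 1/36, 1/8 · 5/36 = 5/288; with total 7/32.
Hence P(r = 2 | data) = (1/9) / (7/32) = 32/63.

0.508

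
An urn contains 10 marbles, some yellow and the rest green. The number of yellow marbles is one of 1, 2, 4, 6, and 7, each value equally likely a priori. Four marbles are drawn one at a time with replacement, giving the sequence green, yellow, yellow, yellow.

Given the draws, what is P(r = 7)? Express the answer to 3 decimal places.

0.438

Under each hypothesis, the probability of the observed sequence is: P(data | r = 1) = (9/10)(1/10)(1/10)(1/10) = 0.0009; P(data | r = 2) = (8/10)(2/10)(2/10)(2/10) = 0.0064; P(data | r = 4) = (6/10)(4/10)(4/10)(4/10) = 0.0384; P(data | r = 6) = (4/10)(6/10)(6/10)(6/10) = 0.0864; P(data | r = 7) = (3/10)(7/10)(7/10)(7/10) = 0.1029.
Weighting by the prior gives 1/5 · 0.0009 = 0.00018, 1/5 · 0.0064 = 0.00128, 1/5 · 0.0384 = 0.00768, 1/5 · 0.0864 = 0.01728, 1/5 · 0.1029 = 0.02058; these sum to 0.047.
Hence P(r = 7 | data) = (0.02058) / (0.047) = 0.43787.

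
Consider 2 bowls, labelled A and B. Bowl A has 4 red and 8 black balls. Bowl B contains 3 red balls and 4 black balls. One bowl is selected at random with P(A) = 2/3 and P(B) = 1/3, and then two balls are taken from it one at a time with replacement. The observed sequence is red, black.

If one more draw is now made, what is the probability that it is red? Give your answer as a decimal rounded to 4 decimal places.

0.3672

The likelihood of the observed sequence under each hypothesis: P(data | bowl A) = (4/12)(8/12) = 0.22222; P(data | bowl B) = (3/7)(4/7) = 0.2449.
Weighting by the prior gives 2/3 · 0.22222 = 0.14815, 1/3 · 0.2449 = 0.081633; these sum to 0.22978.
Normalising, the posterior is P(bowl A | data) = 0.64474, P(bowl B | data) = 0.35526.
So P(red next | data) = Σ P(red next | H) P(H | data) = (1/3)(0.64474) + (3/7)(0.35526) = 0.36717.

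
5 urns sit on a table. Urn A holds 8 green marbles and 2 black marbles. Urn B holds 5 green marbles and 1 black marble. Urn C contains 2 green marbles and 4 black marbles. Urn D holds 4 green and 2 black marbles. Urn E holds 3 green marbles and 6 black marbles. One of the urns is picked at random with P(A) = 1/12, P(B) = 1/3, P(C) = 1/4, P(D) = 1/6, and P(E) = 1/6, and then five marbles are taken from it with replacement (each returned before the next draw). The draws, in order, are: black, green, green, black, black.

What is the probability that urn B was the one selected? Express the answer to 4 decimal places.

0.0597

For each hypothesis, P(data | H) works out to: P(data | urn A) = (2/10)(8/10)(8/10)(2/10)(2/10) = 0.00512; P(data | urn B) = (1/6)(5/6)(5/6)(1/6)(1/6) = 0.003215; P(data | urn C) = (4/6)(2/6)(2/6)(4/6)(4/6) = 0.032922; P(data | urn D) = (2/6)(4/6)(4/6)(2/6)(2/6) = 0.016461; P(data | urn E) = (6/9)(3/9)(3/9)(6/9)(6/9) = 0.032922.
Multiplying each by its prior: 1/12 · 0.00512 = 0.00042667, 1/3 · 0.003215 = 0.0010717, 1/4 · 0.032922 = 0.0082305, 1/6 · 0.016461 = 0.0027435, 1/6 · 0.032922 = 0.005487; summing to 0.017959.
By Bayes' rule, P(urn B | data) = (0.0010717) / (0.017959) = 0.059673.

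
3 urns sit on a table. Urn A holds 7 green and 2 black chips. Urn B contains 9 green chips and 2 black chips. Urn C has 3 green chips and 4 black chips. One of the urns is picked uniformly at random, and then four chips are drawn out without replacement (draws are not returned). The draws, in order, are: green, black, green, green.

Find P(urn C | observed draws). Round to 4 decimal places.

0.0969

Compute the likelihood of the observed sequence for each case: P(data | urn A) = (7/9)(2/8)(6/7)(5/6) = 0.13889; P(data | urn B) = (9/11)(2/10)(8/9)(7/8) = 0.12727; P(data | urn C) = (3/7)(4/6)(2/5)(1/4) = 0.028571.
Weighting by the prior gives 1/3 · 0.13889 = 0.046296, 1/3 · 0.12727 = 0.042424, 1/3 · 0.028571 = 0.0095238; these sum to 0.098244.
Hence P(urn C | data) = (0.0095238) / (0.098244) = 0.09694.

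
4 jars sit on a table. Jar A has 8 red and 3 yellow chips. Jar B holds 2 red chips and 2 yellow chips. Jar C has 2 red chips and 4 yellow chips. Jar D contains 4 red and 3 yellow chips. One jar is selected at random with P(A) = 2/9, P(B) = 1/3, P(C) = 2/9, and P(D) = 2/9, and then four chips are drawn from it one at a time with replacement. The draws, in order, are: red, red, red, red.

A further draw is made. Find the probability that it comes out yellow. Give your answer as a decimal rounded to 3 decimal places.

For each hypothesis, P(data | H) works out to: P(data | jar A) = (8/11)(8/11)(8/11)(8/11) = 0.27976; P(data | jar B) = (2/4)(2/4)(2/4)(2/4) = 0.0625; P(data | jar C) = (2/6)(2/6)(2/6)(2/6) = 0.012346; P(data | jar D) = (4/7)(4/7)(4/7)(4/7) = 0.10662.
Multiplying each by its prior: 2/9 · 0.27976 = 0.062169, 1/3 · 0.0625 = 0.020833, 2/9 · 0.012346 = 0.0027435, 2/9 · 0.10662 = 0.023694; these sum to 0.10944.
The posterior is then P(jar A | data) = 0.56807, P(jar B | data) = 0.19036, P(jar C | data) = 0.025068, P(jar D | data) = 0.2165.
So P(yellow next | data) = Σ P(yellow next | H) P(H | data) = (3/11)(0.56807) + (1/2)(0.19036) + (2/3)(0.025068) + (3/7)(0.2165) = 0.35961.

0.360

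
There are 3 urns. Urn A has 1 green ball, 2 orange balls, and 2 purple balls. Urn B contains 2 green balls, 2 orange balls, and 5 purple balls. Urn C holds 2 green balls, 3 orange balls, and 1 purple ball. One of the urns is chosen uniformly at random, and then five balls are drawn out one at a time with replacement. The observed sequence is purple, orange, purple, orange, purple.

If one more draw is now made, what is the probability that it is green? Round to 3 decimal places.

For each hypothesis, P(data | H) works out to: P(data | urn A) = (2/5)(2/5)(2/5)(2/5)(2/5) = 0.01024; P(data | urn B) = (5/9)(2/9)(5/9)(2/9)(5/9) = 0.0084675; P(data | urn C) = (1/6)(3/6)(1/6)(3/6)(1/6) = 0.0011574.
The prior-weighted likelihoods are 1/3 · 0.01024 = 0.0034133, 1/3 · 0.0084675 = 0.0028225, 1/3 · 0.0011574 = 0.0003858; summing to 0.0066217.
The posterior is then P(urn A | data) = 0.51548, P(urn B | data) = 0.42626, P(urn C | data) = 0.058264.
The predictive probability is P(green next | data) = (1/5)(0.51548) + (2/9)(0.42626) + (1/3)(0.058264) = 0.21724.

0.217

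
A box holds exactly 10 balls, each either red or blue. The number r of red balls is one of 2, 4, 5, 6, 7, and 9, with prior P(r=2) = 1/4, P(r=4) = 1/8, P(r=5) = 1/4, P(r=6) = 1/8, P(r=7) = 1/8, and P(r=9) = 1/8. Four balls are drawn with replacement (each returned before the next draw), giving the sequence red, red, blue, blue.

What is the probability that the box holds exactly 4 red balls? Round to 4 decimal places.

For each hypothesis, P(data | H) works out to: P(data | r = 2) = (2/10)(2/10)(8/10)(8/10) = 0.0256; P(data | r = 4) = (4/10)(4/10)(6/10)(6/10) = 0.0576; P(data | r = 5) = (5/10)(5/10)(5/10)(5/10) = 0.0625; P(data | r = 6) = (6/10)(6/10)(4/10)(4/10) = 0.0576; P(data | r = 7) = (7/10)(7/10)(3/10)(3/10) = 0.0441; P(data | r = 9) = (9/10)(9/10)(1/10)(1/10) = 0.0081.
The prior-weighted likelihoods are 1/4 · 0.0256 = 0.0064, 1/8 · 0.0576 = 0.0072, 1/4 · 0.0625 = 0.015625, 1/8 · 0.0576 = 0.0072, 1/8 · 0.0441 = 0.0055125, 1/8 · 0.0081 = 0.0010125; these sum to 0.04295.
Therefore the posterior P(r = 4 | data) = (0.0072) / (0.04295) = 0.16764.

0.1676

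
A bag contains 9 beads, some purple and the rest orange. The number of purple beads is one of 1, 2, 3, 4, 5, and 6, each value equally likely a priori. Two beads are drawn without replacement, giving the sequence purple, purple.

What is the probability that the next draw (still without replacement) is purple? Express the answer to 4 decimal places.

0.4286

Under each hypothesis, the probability of the observed sequence is: P(data | r = 1) = (1/9)(0/8) = 0; P(data | r = 2) = (2/9)(1/8) = 1/36; P(data | r = 3) = (3/9)(2/8) = 1/12; P(data | r = 4) = (4/9)(3/8) = 1/6; P(data | r = 5) = (5/9)(4/8) = 5/18; P(data | r = 6) = (6/9)(5/8) = 5/12.
The prior-weighted likelihoods are 1/6 · 0 = 0, 1/6 · 1/36 = 1/216, 1/6 · 1/12 = 1/72, 1/6 · 1/6 = 1/36, 1/6 · 5/18 = 5/108, 1/6 · 5/12 = 5/72; with total 35/216.
Normalising, the posterior is P(r = 1 | data) = 0, P(r = 2 | data) = 1/35, P(r = 3 | data) = 3/35, P(r = 4 | data) = 6/35, P(r = 5 | data) = 2/7, P(r = 6 | data) = 3/7.
So P(purple next | data) = Σ P(purple next | H) P(H | data) = (0)(1/35) + (1/7)(3/35) + (2/7)(6/35) + (3/7)(2/7) + (4/7)(3/7) = 3/7.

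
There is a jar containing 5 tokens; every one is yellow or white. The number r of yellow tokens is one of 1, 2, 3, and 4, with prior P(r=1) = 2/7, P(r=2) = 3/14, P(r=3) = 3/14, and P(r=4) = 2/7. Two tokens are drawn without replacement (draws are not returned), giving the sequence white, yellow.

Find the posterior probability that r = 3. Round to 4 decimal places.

0.2647

Compute the likelihood of the observed sequence for each case: P(data | r = 1) = (4/5)(1/4) = 1/5; P(data | r = 2) = (3/5)(2/4) = 3/10; P(data | r = 3) = (2/5)(3/4) = 3/10; P(data | r = 4) = (1/5)(4/4) = 1/5.
The prior-weighted likelihoods are 2/7 · 1/5 = 2/35, 3/14 · 3/10 = 9/140, 3/14 · 3/10 = 9/140, 2/7 · 1/5 = 2/35; summing to 17/70.
Hence P(r = 3 | data) = (9/140) / (17/70) = 9/34.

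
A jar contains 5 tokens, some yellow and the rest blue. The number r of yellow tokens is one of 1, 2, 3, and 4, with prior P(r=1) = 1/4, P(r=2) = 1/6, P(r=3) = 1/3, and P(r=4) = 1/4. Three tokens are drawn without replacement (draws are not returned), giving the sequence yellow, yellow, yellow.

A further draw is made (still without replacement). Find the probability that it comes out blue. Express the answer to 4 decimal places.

0.6250

Under each hypothesis, the probability of the observed sequence is: P(data | r = 1) = (1/5)(0/4) = 0; P(data | r = 2) = (2/5)(1/4)(0/3) = 0; P(data | r = 3) = (3/5)(2/4)(1/3) = 1/10; P(data | r = 4) = (4/5)(3/4)(2/3) = 2/5.
Weighting by the prior gives 1/4 · 0 = 0, 1/6 · 0 = 0, 1/3 · 1/10 = 1/30, 1/4 · 2/5 = 1/10; summing to 2/15.
Normalising, the posterior is P(r = 1 | data) = 0, P(r = 2 | data) = 0, P(r = 3 | data) = 1/4, P(r = 4 | data) = 3/4.
Averaging over the posterior, P(blue next | data) = (1)(1/4) + (1/2)(3/4) = 5/8.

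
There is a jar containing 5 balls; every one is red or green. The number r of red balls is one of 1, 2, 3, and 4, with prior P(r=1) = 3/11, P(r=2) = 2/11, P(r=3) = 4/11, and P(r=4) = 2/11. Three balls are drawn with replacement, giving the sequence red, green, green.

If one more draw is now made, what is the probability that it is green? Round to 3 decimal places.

0.577

Compute the likelihood of the observed sequence for each case: P(data | r = 1) = (1/5)(4/5)(4/5) = 0.128; P(data | r = 2) = (2/5)(3/5)(3/5) = 0.144; P(data | r = 3) = (3/5)(2/5)(2/5) = 0.096; P(data | r = 4) = (4/5)(1/5)(1/5) = 0.032.
Weighting by the prior gives 3/11 · 0.128 = 0.034909, 2/11 · 0.144 = 0.026182, 4/11 · 0.096 = 0.034909, 2/11 · 0.032 = 0.0058182; these sum to 0.10182.
Normalising, the posterior is P(r = 1 | data) = 0.34286, P(r = 2 | data) = 0.25714, P(r = 3 | data) = 0.34286, P(r = 4 | data) = 0.057143.
Averaging over the posterior, P(green next | data) = (4/5)(0.34286) + (3/5)(0.25714) + (2/5)(0.34286) + (1/5)(0.057143) = 0.57714.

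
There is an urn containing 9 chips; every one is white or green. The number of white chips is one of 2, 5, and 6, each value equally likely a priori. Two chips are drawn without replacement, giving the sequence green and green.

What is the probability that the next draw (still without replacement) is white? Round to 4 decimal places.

0.4286

The likelihood of the observed sequence under each hypothesis: P(data | r = 2) = (7/9)(6/8) = 7/12; P(data | r = 5) = (4/9)(3/8) = 1/6; P(data | r = 6) = (3/9)(2/8) = 1/12.
Weighting by the prior gives 1/3 · 7/12 = 7/36, 1/3 · 1/6 = 1/18, 1/3 · 1/12 = 1/36; with total 5/18.
The posterior is then P(r = 2 | data) = 7/10, P(r = 5 | data) = 1/5, P(r = 6 | data) = 1/10.
The predictive probability is P(white next | data) = (2/7)(7/10) + (5/7)(1/5) + (6/7)(1/10) = 3/7.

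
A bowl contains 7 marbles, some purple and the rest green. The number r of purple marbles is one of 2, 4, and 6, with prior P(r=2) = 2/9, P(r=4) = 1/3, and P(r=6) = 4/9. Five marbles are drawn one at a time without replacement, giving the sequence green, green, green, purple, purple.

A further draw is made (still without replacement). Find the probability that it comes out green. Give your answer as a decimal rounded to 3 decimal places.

0.526

Compute the likelihood of the observed sequence for each case: P(data | r = 2) = (5/7)(4/6)(3/5)(2/4)(1/3) = 1/21; P(data | r = 4) = (3/7)(2/6)(1/5)(4/4)(3/3) = 1/35; P(data | r = 6) = (1/7)(0/6) = 0.
The prior-weighted likelihoods are 2/9 · 1/21 = 2/189, 1/3 · 1/35 = 1/105, 4/9 · 0 = 0; with total 19/945.
Normalising, the posterior is P(r = 2 | data) = 10/19, P(r = 4 | data) = 9/19, P(r = 6 | data) = 0.
So P(green next | data) = Σ P(green next | H) P(H | data) = (1)(10/19) + (0)(9/19) = 10/19.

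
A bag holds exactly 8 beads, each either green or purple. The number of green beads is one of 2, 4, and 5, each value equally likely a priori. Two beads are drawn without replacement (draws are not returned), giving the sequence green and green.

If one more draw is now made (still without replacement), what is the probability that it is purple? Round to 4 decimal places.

Under each hypothesis, the probability of the observed sequence is: P(data | r = 2) = (2/8)(1/7) = 1/28; P(data | r = 4) = (4/8)(3/7) = 3/14; P(data | r = 5) = (5/8)(4/7) = 5/14.
Weighting by the prior gives 1/3 · 1/28 = 1/84, 1/3 · 3/14 = 1/14, 1/3 · 5/14 = 5/42; these sum to 17/84.
The posterior is then P(r = 2 | data) = 1/17, P(r = 4 | data) = 6/17, P(r = 5 | data) = 10/17.
Averaging over the posterior, P(purple next | data) = (1)(1/17) + (2/3)(6/17) + (1/2)(10/17) = 10/17.

0.5882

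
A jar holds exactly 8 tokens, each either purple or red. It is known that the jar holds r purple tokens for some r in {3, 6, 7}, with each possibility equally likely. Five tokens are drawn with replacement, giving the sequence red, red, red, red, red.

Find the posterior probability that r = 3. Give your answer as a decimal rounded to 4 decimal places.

Compute the likelihood of the observed sequence for each case: P(data | r = 3) = (5/8)(5/8)(5/8)(5/8)(5/8) = 0.095367; P(data | r = 6) = (2/8)(2/8)(2/8)(2/8)(2/8) = 0.00097656; P(data | r = 7) = (1/8)(1/8)(1/8)(1/8)(1/8) = 3.0518e-05.
Multiplying each by its prior: 1/3 · 0.095367 = 0.031789, 1/3 · 0.00097656 = 0.00032552, 1/3 · 3.0518e-05 = 1.0173e-05; with total 0.032125.
So P(r = 3 | data) = (0.031789) / (0.032125) = 0.98955.

0.9896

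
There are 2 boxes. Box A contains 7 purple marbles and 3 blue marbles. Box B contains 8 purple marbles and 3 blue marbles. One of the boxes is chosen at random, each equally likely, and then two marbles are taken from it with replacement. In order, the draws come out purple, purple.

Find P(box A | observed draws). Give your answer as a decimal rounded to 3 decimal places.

Compute the likelihood of the observed sequence for each case: P(data | box A) = (7/10)(7/10) = 0.49; P(data | box B) = (8/11)(8/11) = 0.52893.
Weighting by the prior gives 1/2 · 0.49 = 0.245, 1/2 · 0.52893 = 0.26446; summing to 0.50946.
So P(box A | data) = (0.245) / (0.50946) = 0.4809.

0.481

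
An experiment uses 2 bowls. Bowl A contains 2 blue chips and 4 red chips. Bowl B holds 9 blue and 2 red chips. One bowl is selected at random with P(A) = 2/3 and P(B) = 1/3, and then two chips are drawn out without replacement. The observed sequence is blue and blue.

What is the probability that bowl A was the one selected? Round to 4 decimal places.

0.1692

Under each hypothesis, the probability of the observed sequence is: P(data | bowl A) = (2/6)(1/5) = 1/15; P(data | bowl B) = (9/11)(8/10) = 36/55.
Weighting by the prior gives 2/3 · 1/15 = 2/45, 1/3 · 36/55 = 12/55; these sum to 26/99.
By Bayes' rule, P(bowl A | data) = (2/45) / (26/99) = 11/65.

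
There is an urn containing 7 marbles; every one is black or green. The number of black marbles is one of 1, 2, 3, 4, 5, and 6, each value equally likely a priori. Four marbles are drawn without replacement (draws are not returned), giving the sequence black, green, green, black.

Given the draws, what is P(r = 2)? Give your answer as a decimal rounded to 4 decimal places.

0.1786

Under each hypothesis, the probability of the observed sequence is: P(data | r = 1) = (1/7)(6/6)(5/5)(0/4) = 0; P(data | r = 2) = (2/7)(5/6)(4/5)(1/4) = 1/21; P(data | r = 3) = (3/7)(4/6)(3/5)(2/4) = 3/35; P(data | r = 4) = (4/7)(3/6)(2/5)(3/4) = 3/35; P(data | r = 5) = (5/7)(2/6)(1/5)(4/4) = 1/21; P(data | r = 6) = (6/7)(1/6)(0/5) = 0.
Weighting by the prior gives 1/6 · 0 = 0, 1/6 · 1/21 = 1/126, 1/6 · 3/35 = 1/70, 1/6 · 3/35 = 1/70, 1/6 · 1/21 = 1/126, 1/6 · 0 = 0; with total 2/45.
Therefore the posterior P(r = 2 | data) = (1/126) / (2/45) = 5/28.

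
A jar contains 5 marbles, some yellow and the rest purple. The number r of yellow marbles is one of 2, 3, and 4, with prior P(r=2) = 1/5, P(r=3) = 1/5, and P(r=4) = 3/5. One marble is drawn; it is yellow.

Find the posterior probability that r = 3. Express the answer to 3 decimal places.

0.176

The likelihood of this draw under each hypothesis: P(data | r = 2) = (2/5) = 2/5; P(data | r = 3) = (3/5) = 3/5; P(data | r = 4) = (4/5) = 4/5.
The prior-weighted likelihoods are 1/5 · 2/5 = 2/25, 1/5 · 3/5 = 3/25, 3/5 · 4/5 = 12/25; with total 17/25.
By Bayes' rule, P(r = 3 | data) = (3/25) / (17/25) = 3/17.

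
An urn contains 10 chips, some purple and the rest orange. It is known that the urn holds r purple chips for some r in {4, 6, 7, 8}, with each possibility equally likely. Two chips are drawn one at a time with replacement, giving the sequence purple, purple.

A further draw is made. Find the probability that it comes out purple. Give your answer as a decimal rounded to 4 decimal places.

0.6879

For each hypothesis, P(data | H) works out to: P(data | r = 4) = (4/10)(4/10) = 4/25; P(data | r = 6) = (6/10)(6/10) = 9/25; P(data | r = 7) = (7/10)(7/10) = 49/100; P(data | r = 8) = (8/10)(8/10) = 16/25.
The prior-weighted likelihoods are 1/4 · 4/25 = 1/25, 1/4 · 9/25 = 9/100, 1/4 · 49/100 = 49/400, 1/4 · 16/25 = 4/25; summing to 33/80.
Normalising, the posterior is P(r = 4 | data) = 16/165, P(r = 6 | data) = 12/55, P(r = 7 | data) = 49/165, P(r = 8 | data) = 64/165.
The predictive probability is P(purple next | data) = (2/5)(16/165) + (3/5)(12/55) + (7/10)(49/165) + (4/5)(64/165) = 227/330.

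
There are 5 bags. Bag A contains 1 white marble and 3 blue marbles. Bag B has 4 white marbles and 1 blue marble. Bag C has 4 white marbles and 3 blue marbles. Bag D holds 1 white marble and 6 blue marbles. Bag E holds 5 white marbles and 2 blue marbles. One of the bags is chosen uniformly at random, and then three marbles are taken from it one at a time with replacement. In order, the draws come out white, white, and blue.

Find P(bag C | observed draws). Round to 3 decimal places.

0.293

Under each hypothesis, the probability of the observed sequence is: P(data | bag A) = (1/4)(1/4)(3/4) = 0.046875; P(data | bag B) = (4/5)(4/5)(1/5) = 0.128; P(data | bag C) = (4/7)(4/7)(3/7) = 0.13994; P(data | bag D) = (1/7)(1/7)(6/7) = 0.017493; P(data | bag E) = (5/7)(5/7)(2/7) = 0.14577.
The prior-weighted likelihoods are 1/5 · 0.046875 = 0.009375, 1/5 · 0.128 = 0.0256, 1/5 · 0.13994 = 0.027988, 1/5 · 0.017493 = 0.0034985, 1/5 · 0.14577 = 0.029155; with total 0.095616.
Hence P(bag C | data) = (0.027988) / (0.095616) = 0.29271.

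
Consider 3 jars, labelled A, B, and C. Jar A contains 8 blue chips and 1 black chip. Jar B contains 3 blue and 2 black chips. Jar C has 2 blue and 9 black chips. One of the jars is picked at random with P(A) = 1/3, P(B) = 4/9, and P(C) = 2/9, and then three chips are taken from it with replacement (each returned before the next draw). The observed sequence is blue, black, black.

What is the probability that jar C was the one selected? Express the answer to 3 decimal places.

0.369

The likelihood of the observed sequence under each hypothesis: P(data | jar A) = (8/9)(1/9)(1/9) = 0.010974; P(data | jar B) = (3/5)(2/5)(2/5) = 0.096; P(data | jar C) = (2/11)(9/11)(9/11) = 0.12171.
The prior-weighted likelihoods are 1/3 · 0.010974 = 0.003658, 4/9 · 0.096 = 0.042667, 2/9 · 0.12171 = 0.027047; these sum to 0.073372.
Therefore the posterior P(jar C | data) = (0.027047) / (0.073372) = 0.36863.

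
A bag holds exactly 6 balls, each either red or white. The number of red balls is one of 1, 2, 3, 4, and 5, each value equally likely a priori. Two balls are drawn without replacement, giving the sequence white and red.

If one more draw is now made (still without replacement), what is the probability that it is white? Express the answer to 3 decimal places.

For each hypothesis, P(data | H) works out to: P(data | r = 1) = (5/6)(1/5) = 1/6; P(data | r = 2) = (4/6)(2/5) = 4/15; P(data | r = 3) = (3/6)(3/5) = 3/10; P(data | r = 4) = (2/6)(4/5) = 4/15; P(data | r = 5) = (1/6)(5/5) = 1/6.
The prior-weighted likelihoods are 1/5 · 1/6 = 1/30, 1/5 · 4/15 = 4/75, 1/5 · 3/10 = 3/50, 1/5 · 4/15 = 4/75, 1/5 · 1/6 = 1/30; these sum to 7/30.
The posterior is then P(r = 1 | data) = 1/7, P(r = 2 | data) = 8/35, P(r = 3 | data) = 9/35, P(r = 4 | data) = 8/35, P(r = 5 | data) = 1/7.
So P(white next | data) = Σ P(white next | H) P(H | data) = (1)(1/7) + (3/4)(8/35) + (1/2)(9/35) + (1/4)(8/35) + (0)(1/7) = 1/2.

0.500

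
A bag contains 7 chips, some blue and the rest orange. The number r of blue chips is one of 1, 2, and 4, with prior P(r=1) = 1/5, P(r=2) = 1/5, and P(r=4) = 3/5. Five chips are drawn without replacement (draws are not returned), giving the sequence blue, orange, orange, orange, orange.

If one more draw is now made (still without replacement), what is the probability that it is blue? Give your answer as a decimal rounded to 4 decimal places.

0.2000

Under each hypothesis, the probability of the observed sequence is: P(data | r = 1) = (1/7)(6/6)(5/5)(4/4)(3/3) = 1/7; P(data | r = 2) = (2/7)(5/6)(4/5)(3/4)(2/3) = 2/21; P(data | r = 4) = (4/7)(3/6)(2/5)(1/4)(0/3) = 0.
Weighting by the prior gives 1/5 · 1/7 = 1/35, 1/5 · 2/21 = 2/105, 3/5 · 0 = 0; with total 1/21.
The posterior is then P(r = 1 | data) = 3/5, P(r = 2 | data) = 2/5, P(r = 4 | data) = 0.
The predictive probability is P(blue next | data) = (0)(3/5) + (1/2)(2/5) = 1/5.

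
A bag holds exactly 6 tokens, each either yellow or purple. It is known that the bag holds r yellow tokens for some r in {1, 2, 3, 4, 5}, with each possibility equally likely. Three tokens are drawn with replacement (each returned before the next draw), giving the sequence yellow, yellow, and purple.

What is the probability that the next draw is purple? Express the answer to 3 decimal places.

0.411

Compute the likelihood of the observed sequence for each case: P(data | r = 1) = (1/6)(1/6)(5/6) = 5/216; P(data | r = 2) = (2/6)(2/6)(4/6) = 2/27; P(data | r = 3) = (3/6)(3/6)(3/6) = 1/8; P(data | r = 4) = (4/6)(4/6)(2/6) = 4/27; P(data | r = 5) = (5/6)(5/6)(1/6) = 25/216.
Multiplying each by its prior: 1/5 · 5/216 = 1/216, 1/5 · 2/27 = 2/135, 1/5 · 1/8 = 1/40, 1/5 · 4/27 = 4/135, 1/5 · 25/216 = 5/216; summing to 7/72.
Normalising, the posterior is P(r = 1 | data) = 1/21, P(r = 2 | data) = 16/105, P(r = 3 | data) = 9/35, P(r = 4 | data) = 32/105, P(r = 5 | data) = 5/21.
The predictive probability is P(purple next | data) = (5/6)(1/21) + (2/3)(16/105) + (1/2)(9/35) + (1/3)(32/105) + (1/6)(5/21) = 37/90.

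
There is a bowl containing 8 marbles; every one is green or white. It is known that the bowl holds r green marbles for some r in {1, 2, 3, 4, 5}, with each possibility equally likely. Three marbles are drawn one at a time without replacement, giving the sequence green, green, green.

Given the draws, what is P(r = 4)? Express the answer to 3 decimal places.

Under each hypothesis, the probability of the observed sequence is: P(data | r = 1) = (1/8)(0/7) = 0; P(data | r = 2) = (2/8)(1/7)(0/6) = 0; P(data | r = 3) = (3/8)(2/7)(1/6) = 1/56; P(data | r = 4) = (4/8)(3/7)(2/6) = 1/14; P(data | r = 5) = (5/8)(4/7)(3/6) = 5/28.
The prior-weighted likelihoods are 1/5 · 0 = 0, 1/5 · 0 = 0, 1/5 · 1/56 = 1/280, 1/5 · 1/14 = 1/70, 1/5 · 5/28 = 1/28; with total 3/56.
Hence P(r = 4 | data) = (1/70) / (3/56) = 4/15.

0.267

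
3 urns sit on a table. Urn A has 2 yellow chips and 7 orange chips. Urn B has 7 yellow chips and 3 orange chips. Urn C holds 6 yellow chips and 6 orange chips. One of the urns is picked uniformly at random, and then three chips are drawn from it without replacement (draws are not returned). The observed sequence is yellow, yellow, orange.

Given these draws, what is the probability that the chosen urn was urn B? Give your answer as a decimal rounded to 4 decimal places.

Under each hypothesis, the probability of the observed sequence is: P(data | urn A) = (2/9)(1/8)(7/7) = 0.027778; P(data | urn B) = (7/10)(6/9)(3/8) = 0.175; P(data | urn C) = (6/12)(5/11)(6/10) = 0.13636.
Multiplying each by its prior: 1/3 · 0.027778 = 0.0092593, 1/3 · 0.175 = 0.058333, 1/3 · 0.13636 = 0.045455; summing to 0.11305.
So P(urn B | data) = (0.058333) / (0.11305) = 0.51601.

0.5160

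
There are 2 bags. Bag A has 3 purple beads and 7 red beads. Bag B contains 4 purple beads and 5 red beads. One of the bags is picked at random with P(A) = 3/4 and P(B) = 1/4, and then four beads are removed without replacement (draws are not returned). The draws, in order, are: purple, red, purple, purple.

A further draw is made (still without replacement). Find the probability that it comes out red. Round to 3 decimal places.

Under each hypothesis, the probability of the observed sequence is: P(data | bag A) = (3/10)(7/9)(2/8)(1/7) = 0.0083333; P(data | bag B) = (4/9)(5/8)(3/7)(2/6) = 0.039683.
The prior-weighted likelihoods are 3/4 · 0.0083333 = 0.00625, 1/4 · 0.039683 = 0.0099206; summing to 0.016171.
The posterior is then P(bag A | data) = 0.3865, P(bag B | data) = 0.6135.
The predictive probability is P(red next | data) = (1)(0.3865) + (4/5)(0.6135) = 0.8773.

0.877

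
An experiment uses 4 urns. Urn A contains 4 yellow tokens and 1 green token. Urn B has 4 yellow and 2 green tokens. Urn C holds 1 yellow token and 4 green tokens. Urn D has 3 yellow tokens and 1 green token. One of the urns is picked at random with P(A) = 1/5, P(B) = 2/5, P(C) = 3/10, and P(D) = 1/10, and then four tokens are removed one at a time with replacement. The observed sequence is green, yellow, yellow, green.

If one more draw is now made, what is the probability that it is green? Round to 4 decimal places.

Under each hypothesis, the probability of the observed sequence is: P(data | urn A) = (1/5)(4/5)(4/5)(1/5) = 0.0256; P(data | urn B) = (2/6)(4/6)(4/6)(2/6) = 0.049383; P(data | urn C) = (4/5)(1/5)(1/5)(4/5) = 0.0256; P(data | urn D) = (1/4)(3/4)(3/4)(1/4) = 0.035156.
Weighting by the prior gives 1/5 · 0.0256 = 0.00512, 2/5 · 0.049383 = 0.019753, 3/10 · 0.0256 = 0.00768, 1/10 · 0.035156 = 0.0035156; summing to 0.036069.
Normalising, the posterior is P(urn A | data) = 0.14195, P(urn B | data) = 0.54765, P(urn C | data) = 0.21293, P(urn D | data) = 0.09747.
Averaging over the posterior, P(green next | data) = (1/5)(0.14195) + (1/3)(0.54765) + (4/5)(0.21293) + (1/4)(0.09747) = 0.40565.

0.4056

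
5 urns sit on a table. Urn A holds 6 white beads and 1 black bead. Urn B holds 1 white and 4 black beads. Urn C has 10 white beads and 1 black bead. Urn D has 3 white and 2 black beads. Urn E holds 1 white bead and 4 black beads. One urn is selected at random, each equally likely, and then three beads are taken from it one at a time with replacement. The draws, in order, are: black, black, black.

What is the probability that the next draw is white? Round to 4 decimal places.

For each hypothesis, P(data | H) works out to: P(data | urn A) = (1/7)(1/7)(1/7) = 0.0029155; P(data | urn B) = (4/5)(4/5)(4/5) = 0.512; P(data | urn C) = (1/11)(1/11)(1/11) = 0.00075131; P(data | urn D) = (2/5)(2/5)(2/5) = 0.064; P(data | urn E) = (4/5)(4/5)(4/5) = 0.512.
The prior-weighted likelihoods are 1/5 · 0.0029155 = 0.00058309, 1/5 · 0.512 = 0.1024, 1/5 · 0.00075131 = 0.00015026, 1/5 · 0.064 = 0.0128, 1/5 · 0.512 = 0.1024; these sum to 0.21833.
Dividing through by the total gives posterior P(urn A | data) = 0.0026706, P(urn B | data) = 0.46901, P(urn C | data) = 0.00068823, P(urn D | data) = 0.058626, P(urn E | data) = 0.46901.
Averaging over the posterior, P(white next | data) = (6/7)(0.0026706) + (1/5)(0.46901) + (10/11)(0.00068823) + (3/5)(0.058626) + (1/5)(0.46901) = 0.22569.

0.2257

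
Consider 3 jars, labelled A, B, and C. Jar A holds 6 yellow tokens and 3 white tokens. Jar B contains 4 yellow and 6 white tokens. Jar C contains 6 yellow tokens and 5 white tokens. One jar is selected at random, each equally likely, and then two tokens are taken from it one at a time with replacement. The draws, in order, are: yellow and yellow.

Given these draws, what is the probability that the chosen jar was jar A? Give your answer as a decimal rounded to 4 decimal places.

0.4928

Under each hypothesis, the probability of the observed sequence is: P(data | jar A) = (6/9)(6/9) = 0.44444; P(data | jar B) = (4/10)(4/10) = 0.16; P(data | jar C) = (6/11)(6/11) = 0.29752.
Weighting by the prior gives 1/3 · 0.44444 = 0.14815, 1/3 · 0.16 = 0.053333, 1/3 · 0.29752 = 0.099174; with total 0.30066.
So P(jar A | data) = (0.14815) / (0.30066) = 0.49275.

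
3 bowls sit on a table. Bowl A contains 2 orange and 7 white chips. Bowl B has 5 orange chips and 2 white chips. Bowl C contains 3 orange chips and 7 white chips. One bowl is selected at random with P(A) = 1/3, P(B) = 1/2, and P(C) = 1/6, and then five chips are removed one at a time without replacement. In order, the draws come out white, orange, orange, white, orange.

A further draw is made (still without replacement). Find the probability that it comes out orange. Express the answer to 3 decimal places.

0.945

Under each hypothesis, the probability of the observed sequence is: P(data | bowl A) = (7/9)(2/8)(1/7)(6/6)(0/5) = 0; P(data | bowl B) = (2/7)(5/6)(4/5)(1/4)(3/3) = 0.047619; P(data | bowl C) = (7/10)(3/9)(2/8)(6/7)(1/6) = 0.0083333.
Multiplying each by its prior: 1/3 · 0 = 0, 1/2 · 0.047619 = 0.02381, 1/6 · 0.0083333 = 0.0013889; with total 0.025198.
The posterior is then P(bowl A | data) = 0, P(bowl B | data) = 0.94488, P(bowl C | data) = 0.055118.
The predictive probability is P(orange next | data) = (1)(0.94488) + (0)(0.055118) = 0.94488.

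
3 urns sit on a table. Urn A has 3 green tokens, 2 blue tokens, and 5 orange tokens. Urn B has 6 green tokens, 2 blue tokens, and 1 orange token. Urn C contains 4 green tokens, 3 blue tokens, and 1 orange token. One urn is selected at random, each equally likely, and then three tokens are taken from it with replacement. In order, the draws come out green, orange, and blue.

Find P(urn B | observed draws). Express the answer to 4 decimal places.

0.2355

For each hypothesis, P(data | H) works out to: P(data | urn A) = (3/10)(5/10)(2/10) = 0.03; P(data | urn B) = (6/9)(1/9)(2/9) = 0.016461; P(data | urn C) = (4/8)(1/8)(3/8) = 0.023438.
The prior-weighted likelihoods are 1/3 · 0.03 = 0.01, 1/3 · 0.016461 = 0.005487, 1/3 · 0.023438 = 0.0078125; these sum to 0.023299.
By Bayes' rule, P(urn B | data) = (0.005487) / (0.023299) = 0.2355.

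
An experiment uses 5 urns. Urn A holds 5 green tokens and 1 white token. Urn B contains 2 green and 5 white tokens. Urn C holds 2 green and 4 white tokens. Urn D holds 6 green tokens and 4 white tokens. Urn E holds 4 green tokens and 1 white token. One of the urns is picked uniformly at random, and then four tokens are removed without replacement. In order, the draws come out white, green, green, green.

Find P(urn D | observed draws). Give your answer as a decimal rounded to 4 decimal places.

0.2062

Under each hypothesis, the probability of the observed sequence is: P(data | urn A) = (1/6)(5/5)(4/4)(3/3) = 0.16667; P(data | urn B) = (5/7)(2/6)(1/5)(0/4) = 0; P(data | urn C) = (4/6)(2/5)(1/4)(0/3) = 0; P(data | urn D) = (4/10)(6/9)(5/8)(4/7) = 0.095238; P(data | urn E) = (1/5)(4/4)(3/3)(2/2) = 0.2.
The prior-weighted likelihoods are 1/5 · 0.16667 = 0.033333, 1/5 · 0 = 0, 1/5 · 0 = 0, 1/5 · 0.095238 = 0.019048, 1/5 · 0.2 = 0.04; with total 0.092381.
So P(urn D | data) = (0.019048) / (0.092381) = 0.20619.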